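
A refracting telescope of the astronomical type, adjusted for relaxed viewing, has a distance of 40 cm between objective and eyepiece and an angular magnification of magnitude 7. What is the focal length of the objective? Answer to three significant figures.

In normal adjustment the tube length equals f_obj + f_eye and |M| = f_obj/f_eye.
So f_obj = 7 f_eye and 7 f_eye + f_eye = 40 cm, giving f_eye = 40/8 = 5.000 cm and f_obj = 35.000 cm.

35.0 cm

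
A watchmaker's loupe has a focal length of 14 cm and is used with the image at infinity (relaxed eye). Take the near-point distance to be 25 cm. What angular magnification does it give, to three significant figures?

1.79

M = D/f = 25/14 = 1.786.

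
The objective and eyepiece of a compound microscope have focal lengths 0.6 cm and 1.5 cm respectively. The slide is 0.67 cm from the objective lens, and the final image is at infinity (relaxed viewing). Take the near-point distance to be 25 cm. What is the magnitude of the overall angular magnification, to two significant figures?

Objective: 1/d_i = 1/f_obj - 1/d_o = 1/0.6 - 1/0.67 = 0.17413 cm^-1, so d_i = 5.743 cm.
m_obj = -d_i/d_o = -5.743/0.67 = -8.571.
Eyepiece angular magnification (image at infinity): M_eye = D/f_e = 25/1.5 = 16.667.
Overall M = m_obj x M_eye = (-8.571)(16.667) = -142.86.
|M| = 142.86.

140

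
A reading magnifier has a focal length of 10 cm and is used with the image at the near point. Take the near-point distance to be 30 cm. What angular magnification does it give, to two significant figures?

M = 1 + D/f = 1 + 30/10 = 4.000.

4.0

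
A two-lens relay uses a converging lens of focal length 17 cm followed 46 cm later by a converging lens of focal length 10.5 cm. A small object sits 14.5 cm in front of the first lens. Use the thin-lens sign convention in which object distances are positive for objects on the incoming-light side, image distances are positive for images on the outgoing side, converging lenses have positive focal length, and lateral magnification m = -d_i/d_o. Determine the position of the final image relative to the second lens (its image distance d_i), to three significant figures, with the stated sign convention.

11.3 cm

Lens 1: 1/d_i1 = 1/f_1 - 1/d_o1 = 1/17 - 1/14.5 = -0.01014 cm^-1, so d_i1 = -98.600 cm.
With d_i1 < 0 the first image is virtual and lies on the object side; the object distance for lens 2 is d_o2 = 46 - (-98.600) = 144.600 cm.
Lens 2: 1/d_i2 = 1/f_2 - 1/d_o2 = 1/10.5 - 1/(144.600) = 0.08832 cm^-1, so d_i2 = 11.322 cm.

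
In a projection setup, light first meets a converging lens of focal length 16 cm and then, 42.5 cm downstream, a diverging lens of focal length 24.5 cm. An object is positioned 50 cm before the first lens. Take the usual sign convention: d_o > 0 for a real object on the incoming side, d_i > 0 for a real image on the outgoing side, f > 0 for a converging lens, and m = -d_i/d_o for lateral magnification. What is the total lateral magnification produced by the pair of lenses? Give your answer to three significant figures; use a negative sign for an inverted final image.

-0.265

Lens 1: 1/d_i1 = 1/f_1 - 1/d_o1 = 1/16 - 1/50 = 0.04250 cm^-1, so d_i1 = 23.529 cm.
m_1 = -(23.529)/50 = -0.4706.
That image sits 18.971 cm in front of the second lens, so d_o2 = 18.971 cm.
Lens 2: 1/d_i2 = 1/f_2 - 1/d_o2 = 1/(-24.5) - 1/(18.971) = -0.09353 cm^-1, so d_i2 = -10.692 cm.
m_2 = -(-10.692)/(18.971) = 0.5636.
Overall magnification: m = m_1 m_2 = -0.2652.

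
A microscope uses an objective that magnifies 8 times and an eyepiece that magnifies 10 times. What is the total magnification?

80

The overall magnification of a compound microscope is the product of the objective and eyepiece magnifications:
M = M_obj x M_eye = 8 x 10 = 80.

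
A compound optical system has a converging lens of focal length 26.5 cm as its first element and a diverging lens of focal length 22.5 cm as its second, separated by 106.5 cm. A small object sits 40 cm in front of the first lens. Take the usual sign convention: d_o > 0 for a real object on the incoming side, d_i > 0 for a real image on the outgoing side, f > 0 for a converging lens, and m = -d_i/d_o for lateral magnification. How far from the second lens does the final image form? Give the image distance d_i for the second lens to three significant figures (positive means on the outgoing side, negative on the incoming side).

-12.5 cm

Applying the thin-lens equation to the first lens, 1/26.5 = 1/40 + 1/d_i1, which gives d_i1 = 78.519 cm.
That image sits 27.981 cm in front of the second lens, so d_o2 = 27.981 cm.
Applying the thin-lens equation again with f_2 = -22.5 cm and d_o2 = 27.981 cm gives d_i2 = -12.472 cm.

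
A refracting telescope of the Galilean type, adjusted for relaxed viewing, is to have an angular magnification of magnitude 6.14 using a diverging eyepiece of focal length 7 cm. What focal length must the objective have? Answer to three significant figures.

43.0 cm

|M| = f_obj/|f_eye|, so f_obj = |M| x |f_eye| = 6.14 x 7 = 42.980 cm.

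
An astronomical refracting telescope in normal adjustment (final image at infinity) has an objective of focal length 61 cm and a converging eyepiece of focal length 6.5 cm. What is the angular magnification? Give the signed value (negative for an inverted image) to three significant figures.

M = -f_obj/f_eye = -61/(6.5) = -9.385.

-9.38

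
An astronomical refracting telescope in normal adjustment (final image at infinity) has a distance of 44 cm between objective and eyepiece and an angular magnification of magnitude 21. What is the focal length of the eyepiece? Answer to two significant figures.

In normal adjustment the tube length equals f_obj + f_eye and |M| = f_obj/f_eye.
So f_obj = 21 f_eye and 21 f_eye + f_eye = 44 cm, giving f_eye = 44/22 = 2.000 cm and f_obj = 42.000 cm.

2.0 cm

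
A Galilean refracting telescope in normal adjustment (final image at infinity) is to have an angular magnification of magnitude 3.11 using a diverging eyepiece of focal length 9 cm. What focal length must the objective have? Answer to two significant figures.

|M| = f_obj/|f_eye|, so f_obj = |M| x |f_eye| = 3.11 x 9 = 27.990 cm.

28 cm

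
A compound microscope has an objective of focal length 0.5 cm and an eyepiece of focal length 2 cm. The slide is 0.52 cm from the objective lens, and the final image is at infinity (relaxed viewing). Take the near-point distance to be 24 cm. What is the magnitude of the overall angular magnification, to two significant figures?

Objective: 1/d_i = 1/f_obj - 1/d_o = 1/0.5 - 1/0.52 = 0.07692 cm^-1, so d_i = 13.000 cm.
m_obj = -d_i/d_o = -13.000/0.52 = -25.000.
Eyepiece angular magnification (image at infinity): M_eye = D/f_e = 24/2 = 12.000.
Overall M = m_obj x M_eye = (-25.000)(12.000) = -300.00.
|M| = 300.00.

300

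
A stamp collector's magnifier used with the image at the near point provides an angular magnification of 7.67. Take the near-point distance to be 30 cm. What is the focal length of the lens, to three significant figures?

4.50 cm

For the image at the near point, M = 1 + D/f.
f = D/(M - 1) = 30/(7.67 - 1) = 4.498 cm.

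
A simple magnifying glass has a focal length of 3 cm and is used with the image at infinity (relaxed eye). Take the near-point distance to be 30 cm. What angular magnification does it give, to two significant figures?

M = D/f = 30/3 = 10.000.

10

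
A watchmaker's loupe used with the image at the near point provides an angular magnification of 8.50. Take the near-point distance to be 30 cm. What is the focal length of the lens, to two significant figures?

4.0 cm

For the image at the near point, M = 1 + D/f.
f = D/(M - 1) = 30/(8.5 - 1) = 4.000 cm.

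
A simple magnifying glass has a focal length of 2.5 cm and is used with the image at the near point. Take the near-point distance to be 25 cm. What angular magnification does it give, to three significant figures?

11.0

M = 1 + D/f = 1 + 25/2.5 = 11.000.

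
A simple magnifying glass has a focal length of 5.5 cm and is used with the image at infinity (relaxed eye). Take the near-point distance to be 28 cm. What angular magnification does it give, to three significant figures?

5.09

M = D/f = 28/5.5 = 5.091.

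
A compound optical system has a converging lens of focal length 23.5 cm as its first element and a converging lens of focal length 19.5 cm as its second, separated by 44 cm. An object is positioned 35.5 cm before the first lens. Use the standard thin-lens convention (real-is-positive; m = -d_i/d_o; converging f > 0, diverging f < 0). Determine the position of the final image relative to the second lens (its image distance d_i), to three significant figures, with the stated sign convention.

11.1 cm

First lens: d_i1 = 1/(1/23.5 - 1/35.5) = 69.521 cm.
This image would form 69.521 cm past lens 1, i.e. 25.521 cm beyond lens 2, so it is a virtual object for lens 2: d_o2 = 44 - 69.521 = -25.521 cm.
Second lens: d_i2 = 1/(1/19.5 - 1/(-25.521)) = 11.054 cm.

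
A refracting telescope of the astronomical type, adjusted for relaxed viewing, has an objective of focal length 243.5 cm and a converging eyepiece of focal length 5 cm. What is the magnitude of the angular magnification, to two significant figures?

49

|M| = f_obj/|f_eye| = 243.5/5 = 48.700.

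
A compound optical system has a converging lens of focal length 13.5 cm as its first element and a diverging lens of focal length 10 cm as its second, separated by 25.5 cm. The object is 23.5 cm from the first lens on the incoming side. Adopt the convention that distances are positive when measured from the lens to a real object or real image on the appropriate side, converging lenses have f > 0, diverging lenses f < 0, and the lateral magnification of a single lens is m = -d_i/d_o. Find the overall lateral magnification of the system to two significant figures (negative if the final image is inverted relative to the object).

-3.6

Applying the thin-lens equation to the first lens, 1/13.5 = 1/23.5 + 1/d_i1, which gives d_i1 = 31.725 cm.
Its lateral magnification is m_1 = -d_i1/d_o1 = -(31.725)/23.5 = -1.3500.
This image would form 31.725 cm past lens 1, i.e. 6.225 cm beyond lens 2, so it is a virtual object for lens 2: d_o2 = 25.5 - 31.725 = -6.225 cm.
Applying the thin-lens equation again with f_2 = -10 cm and d_o2 = -6.225 cm gives d_i2 = 16.490 cm.
m_2 = -(16.490)/(-6.225) = 2.6490.
Overall magnification: m = m_1 m_2 = -3.5762.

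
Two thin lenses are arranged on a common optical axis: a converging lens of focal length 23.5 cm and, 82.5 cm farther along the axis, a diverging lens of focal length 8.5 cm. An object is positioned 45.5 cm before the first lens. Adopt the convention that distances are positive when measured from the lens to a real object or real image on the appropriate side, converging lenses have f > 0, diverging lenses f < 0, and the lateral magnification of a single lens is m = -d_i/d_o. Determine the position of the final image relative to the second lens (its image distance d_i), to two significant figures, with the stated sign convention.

-6.8 cm

First lens: d_i1 = 1/(1/23.5 - 1/45.5) = 48.602 cm.
That image sits 33.898 cm in front of the second lens, so d_o2 = 33.898 cm.
Second lens: d_i2 = 1/(1/(-8.5) - 1/(33.898)) = -6.796 cm.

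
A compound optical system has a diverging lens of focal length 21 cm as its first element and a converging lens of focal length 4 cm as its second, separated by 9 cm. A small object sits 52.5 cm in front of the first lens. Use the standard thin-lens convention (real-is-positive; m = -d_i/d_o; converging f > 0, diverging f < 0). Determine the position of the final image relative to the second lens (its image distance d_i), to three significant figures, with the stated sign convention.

First lens: d_i1 = 1/(1/(-21) - 1/52.5) = -15.000 cm.
With d_i1 < 0 the first image is virtual and lies on the object side; the object distance for lens 2 is d_o2 = 9 - (-15.000) = 24.000 cm.
Second lens: d_i2 = 1/(1/4 - 1/(24.000)) = 4.800 cm.

4.80 cm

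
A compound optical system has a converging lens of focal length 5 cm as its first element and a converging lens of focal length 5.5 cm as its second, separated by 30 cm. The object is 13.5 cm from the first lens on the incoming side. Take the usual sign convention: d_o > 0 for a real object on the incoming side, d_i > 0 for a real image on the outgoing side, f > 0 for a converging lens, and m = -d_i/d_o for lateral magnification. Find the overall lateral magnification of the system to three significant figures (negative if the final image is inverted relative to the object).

Applying the thin-lens equation to the first lens, 1/5 = 1/13.5 + 1/d_i1, which gives d_i1 = 7.941 cm.
Its lateral magnification is m_1 = -d_i1/d_o1 = -(7.941)/13.5 = -0.5882.
Object distance for lens 2: d_o2 = 30 - 7.941 = 22.059 cm.
Applying the thin-lens equation again with f_2 = 5.5 cm and d_o2 = 22.059 cm gives d_i2 = 7.327 cm.
m_2 = -(7.327)/(22.059) = -0.3321.
Overall magnification: m = m_1 m_2 = 0.1954.

0.195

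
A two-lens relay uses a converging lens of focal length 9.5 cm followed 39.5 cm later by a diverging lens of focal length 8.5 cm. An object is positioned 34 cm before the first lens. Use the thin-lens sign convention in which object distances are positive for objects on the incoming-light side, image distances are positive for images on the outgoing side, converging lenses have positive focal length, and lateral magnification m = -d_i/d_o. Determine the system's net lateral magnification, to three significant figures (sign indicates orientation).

-0.0947

Applying the thin-lens equation to the first lens, 1/9.5 = 1/34 + 1/d_i1, which gives d_i1 = 13.184 cm.
Its lateral magnification is m_1 = -d_i1/d_o1 = -(13.184)/34 = -0.3878.
Object distance for lens 2: d_o2 = 39.5 - 13.184 = 26.316 cm.
Applying the thin-lens equation again with f_2 = -8.5 cm and d_o2 = 26.316 cm gives d_i2 = -6.425 cm.
m_2 = -(-6.425)/(26.316) = 0.2441.
Total m = m_1 x m_2 = (-0.3878)(0.2441) = -0.0947.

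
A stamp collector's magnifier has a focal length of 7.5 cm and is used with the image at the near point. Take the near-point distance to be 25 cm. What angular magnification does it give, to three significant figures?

M = 1 + D/f = 1 + 25/7.5 = 4.333.

4.33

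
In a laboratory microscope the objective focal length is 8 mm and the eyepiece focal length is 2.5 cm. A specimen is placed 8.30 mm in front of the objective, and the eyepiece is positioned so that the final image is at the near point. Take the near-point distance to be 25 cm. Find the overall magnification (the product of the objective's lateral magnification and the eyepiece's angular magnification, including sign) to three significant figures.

-293

Convert to cm: f_obj = 8 mm = 0.8 cm; d_o = 8.30 mm = 0.83 cm.
Objective: 1/d_i = 1/f_obj - 1/d_o = 1/0.8 - 1/0.83 = 0.04518 cm^-1, so d_i = 22.133 cm.
m_obj = -d_i/d_o = -22.133/0.83 = -26.667.
Eyepiece angular magnification (image at near point): M_eye = 1 + D/f_e = 1 + 25/2.5 = 11.000.
Overall M = m_obj x M_eye = (-26.667)(11.000) = -293.33.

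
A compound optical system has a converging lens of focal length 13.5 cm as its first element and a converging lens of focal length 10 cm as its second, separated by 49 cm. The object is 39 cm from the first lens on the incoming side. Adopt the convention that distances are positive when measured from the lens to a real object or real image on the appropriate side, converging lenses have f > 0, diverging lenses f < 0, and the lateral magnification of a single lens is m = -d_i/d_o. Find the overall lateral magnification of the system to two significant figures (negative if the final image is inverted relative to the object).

First lens: d_i1 = 1/(1/13.5 - 1/39) = 20.647 cm.
m_1 = -(20.647)/39 = -0.5294.
Object distance for lens 2: d_o2 = 49 - 20.647 = 28.353 cm.
Second lens: d_i2 = 1/(1/10 - 1/(28.353)) = 15.449 cm.
m_2 = -(15.449)/(28.353) = -0.5449.
Total m = m_1 x m_2 = (-0.5294)(-0.5449) = 0.2885.

0.29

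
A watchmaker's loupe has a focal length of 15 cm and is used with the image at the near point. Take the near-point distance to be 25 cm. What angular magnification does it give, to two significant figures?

2.7

M = 1 + D/f = 1 + 25/15 = 2.667.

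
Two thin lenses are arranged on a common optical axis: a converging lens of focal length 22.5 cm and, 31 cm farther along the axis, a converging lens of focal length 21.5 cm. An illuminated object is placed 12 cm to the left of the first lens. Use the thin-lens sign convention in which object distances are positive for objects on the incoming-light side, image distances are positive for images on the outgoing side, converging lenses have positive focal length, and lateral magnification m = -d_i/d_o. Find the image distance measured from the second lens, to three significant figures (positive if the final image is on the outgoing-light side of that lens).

34.6 cm

First lens: d_i1 = 1/(1/22.5 - 1/12) = -25.714 cm.
The intermediate image is virtual, 25.714 cm to the left of lens 1, so d_o2 = L - d_i1 = 31 - (-25.714) = 56.714 cm.
Second lens: d_i2 = 1/(1/21.5 - 1/(56.714)) = 34.627 cm.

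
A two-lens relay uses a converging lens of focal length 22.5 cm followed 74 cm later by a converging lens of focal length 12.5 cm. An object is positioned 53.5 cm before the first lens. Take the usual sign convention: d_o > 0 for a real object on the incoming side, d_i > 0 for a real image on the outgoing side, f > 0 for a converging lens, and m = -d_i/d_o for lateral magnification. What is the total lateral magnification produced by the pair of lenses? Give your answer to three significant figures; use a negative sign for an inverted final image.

0.400

Applying the thin-lens equation to the first lens, 1/22.5 = 1/53.5 + 1/d_i1, which gives d_i1 = 38.831 cm.
Its lateral magnification is m_1 = -d_i1/d_o1 = -(38.831)/53.5 = -0.7258.
That image sits 35.169 cm in front of the second lens, so d_o2 = 35.169 cm.
Applying the thin-lens equation again with f_2 = 12.5 cm and d_o2 = 35.169 cm gives d_i2 = 19.393 cm.
m_2 = -(19.393)/(35.169) = -0.5514.
Total m = m_1 x m_2 = (-0.7258)(-0.5514) = 0.4002.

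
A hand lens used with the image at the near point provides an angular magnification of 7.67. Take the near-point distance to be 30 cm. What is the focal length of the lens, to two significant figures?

For the image at the near point, M = 1 + D/f.
f = D/(M - 1) = 30/(7.67 - 1) = 4.498 cm.

4.5 cm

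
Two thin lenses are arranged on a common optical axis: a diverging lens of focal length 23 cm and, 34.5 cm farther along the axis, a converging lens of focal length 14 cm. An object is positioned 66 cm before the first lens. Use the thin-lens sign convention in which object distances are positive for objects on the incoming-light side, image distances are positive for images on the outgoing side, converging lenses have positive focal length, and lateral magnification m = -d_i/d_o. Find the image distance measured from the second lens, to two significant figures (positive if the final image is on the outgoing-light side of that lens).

Applying the thin-lens equation to the first lens, 1/(-23) = 1/66 + 1/d_i1, which gives d_i1 = -17.056 cm.
With d_i1 < 0 the first image is virtual and lies on the object side; the object distance for lens 2 is d_o2 = 34.5 - (-17.056) = 51.556 cm.
Applying the thin-lens equation again with f_2 = 14 cm and d_o2 = 51.556 cm gives d_i2 = 19.219 cm.

19 cm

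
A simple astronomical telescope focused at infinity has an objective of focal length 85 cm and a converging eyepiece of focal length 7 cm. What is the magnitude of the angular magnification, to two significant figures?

|M| = f_obj/|f_eye| = 85/7 = 12.143.

12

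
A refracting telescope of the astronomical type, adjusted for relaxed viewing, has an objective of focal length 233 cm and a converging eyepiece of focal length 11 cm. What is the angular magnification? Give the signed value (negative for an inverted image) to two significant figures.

M = -f_obj/f_eye = -233/(11) = -21.182.

-21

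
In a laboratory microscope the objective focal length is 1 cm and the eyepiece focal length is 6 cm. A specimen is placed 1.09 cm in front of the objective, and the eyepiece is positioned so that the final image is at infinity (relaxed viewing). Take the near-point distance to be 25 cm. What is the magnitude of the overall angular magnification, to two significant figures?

46

Objective: 1/d_i = 1/f_obj - 1/d_o = 1/1 - 1/1.09 = 0.08257 cm^-1, so d_i = 12.111 cm.
m_obj = -d_i/d_o = -12.111/1.09 = -11.111.
Eyepiece angular magnification (image at infinity): M_eye = D/f_e = 25/6 = 4.167.
Overall M = m_obj x M_eye = (-11.111)(4.167) = -46.30.
|M| = 46.30.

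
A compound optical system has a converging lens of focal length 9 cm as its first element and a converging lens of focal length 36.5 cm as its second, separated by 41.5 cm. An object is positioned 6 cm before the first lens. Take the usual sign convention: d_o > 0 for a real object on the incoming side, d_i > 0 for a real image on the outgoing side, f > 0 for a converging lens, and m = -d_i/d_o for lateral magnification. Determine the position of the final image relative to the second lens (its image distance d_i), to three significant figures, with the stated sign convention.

94.4 cm

Applying the thin-lens equation to the first lens, 1/9 = 1/6 + 1/d_i1, which gives d_i1 = -18.000 cm.
The intermediate image is virtual, 18.000 cm to the left of lens 1, so d_o2 = L - d_i1 = 41.5 - (-18.000) = 59.500 cm.
Applying the thin-lens equation again with f_2 = 36.5 cm and d_o2 = 59.500 cm gives d_i2 = 94.424 cm.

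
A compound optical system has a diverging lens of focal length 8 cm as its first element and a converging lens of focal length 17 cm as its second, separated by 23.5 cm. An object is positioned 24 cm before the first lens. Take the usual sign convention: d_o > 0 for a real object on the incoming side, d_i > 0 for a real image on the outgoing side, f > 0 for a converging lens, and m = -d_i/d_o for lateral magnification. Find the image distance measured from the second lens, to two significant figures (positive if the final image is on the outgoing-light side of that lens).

40 cm

Applying the thin-lens equation to the first lens, 1/(-8) = 1/24 + 1/d_i1, which gives d_i1 = -6.000 cm.
The intermediate image is virtual, 6.000 cm to the left of lens 1, so d_o2 = L - d_i1 = 23.5 - (-6.000) = 29.500 cm.
Applying the thin-lens equation again with f_2 = 17 cm and d_o2 = 29.500 cm gives d_i2 = 40.120 cm.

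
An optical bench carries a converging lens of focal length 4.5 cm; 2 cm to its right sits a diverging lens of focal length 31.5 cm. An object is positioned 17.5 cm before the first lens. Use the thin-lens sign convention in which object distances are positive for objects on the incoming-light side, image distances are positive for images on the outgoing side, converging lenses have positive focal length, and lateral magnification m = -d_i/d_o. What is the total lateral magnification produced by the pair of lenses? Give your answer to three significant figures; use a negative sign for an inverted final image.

-0.397

Lens 1: 1/d_i1 = 1/f_1 - 1/d_o1 = 1/4.5 - 1/17.5 = 0.16508 cm^-1, so d_i1 = 6.058 cm.
m_1 = -(6.058)/17.5 = -0.3462.
This image would form 6.058 cm past lens 1, i.e. 4.058 cm beyond lens 2, so it is a virtual object for lens 2: d_o2 = 2 - 6.058 = -4.058 cm.
Lens 2: 1/d_i2 = 1/f_2 - 1/d_o2 = 1/(-31.5) - 1/(-4.058) = 0.21470 cm^-1, so d_i2 = 4.658 cm.
m_2 = -(4.658)/(-4.058) = 1.1479.
Overall magnification: m = m_1 m_2 = -0.3973.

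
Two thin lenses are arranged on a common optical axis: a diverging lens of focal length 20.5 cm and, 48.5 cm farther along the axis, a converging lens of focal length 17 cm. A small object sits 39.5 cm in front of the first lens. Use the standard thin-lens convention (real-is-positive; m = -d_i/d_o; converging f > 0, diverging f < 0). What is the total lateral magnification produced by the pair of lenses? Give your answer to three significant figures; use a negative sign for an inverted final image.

First lens: d_i1 = 1/(1/(-20.5) - 1/39.5) = -13.496 cm.
m_1 = -(-13.496)/39.5 = 0.3417.
The intermediate image is virtual, 13.496 cm to the left of lens 1, so d_o2 = L - d_i1 = 48.5 - (-13.496) = 61.996 cm.
Second lens: d_i2 = 1/(1/17 - 1/(61.996)) = 23.423 cm.
m_2 = -(23.423)/(61.996) = -0.3778.
Overall magnification: m = m_1 m_2 = -0.1291.

-0.129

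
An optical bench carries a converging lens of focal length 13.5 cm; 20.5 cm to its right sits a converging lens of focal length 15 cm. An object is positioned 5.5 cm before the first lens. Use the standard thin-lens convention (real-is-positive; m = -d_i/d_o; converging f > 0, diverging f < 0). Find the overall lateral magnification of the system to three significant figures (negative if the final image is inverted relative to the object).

First lens: d_i1 = 1/(1/13.5 - 1/5.5) = -9.281 cm.
m_1 = -(-9.281)/5.5 = 1.6875.
With d_i1 < 0 the first image is virtual and lies on the object side; the object distance for lens 2 is d_o2 = 20.5 - (-9.281) = 29.781 cm.
Second lens: d_i2 = 1/(1/15 - 1/(29.781)) = 30.222 cm.
m_2 = -(30.222)/(29.781) = -1.0148.
Total m = m_1 x m_2 = (1.6875)(-1.0148) = -1.7125.

-1.71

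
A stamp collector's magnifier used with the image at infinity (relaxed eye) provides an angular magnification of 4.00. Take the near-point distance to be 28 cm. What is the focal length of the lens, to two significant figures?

7.0 cm

For the image at infinity, M = D/f.
f = D/M = 28/4.0 = 7.000 cm.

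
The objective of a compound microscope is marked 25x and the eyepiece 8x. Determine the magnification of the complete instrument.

200

The overall magnification of a compound microscope is the product of the objective and eyepiece magnifications:
M = M_obj x M_eye = 25 x 8 = 200.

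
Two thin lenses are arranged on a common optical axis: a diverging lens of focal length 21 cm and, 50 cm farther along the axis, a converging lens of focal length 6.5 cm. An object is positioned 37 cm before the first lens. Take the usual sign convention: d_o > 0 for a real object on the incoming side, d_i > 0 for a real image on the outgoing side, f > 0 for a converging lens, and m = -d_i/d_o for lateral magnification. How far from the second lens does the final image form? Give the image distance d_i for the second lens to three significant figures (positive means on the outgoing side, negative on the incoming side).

Applying the thin-lens equation to the first lens, 1/(-21) = 1/37 + 1/d_i1, which gives d_i1 = -13.397 cm.
The intermediate image is virtual, 13.397 cm to the left of lens 1, so d_o2 = L - d_i1 = 50 - (-13.397) = 63.397 cm.
Applying the thin-lens equation again with f_2 = 6.5 cm and d_o2 = 63.397 cm gives d_i2 = 7.243 cm.

7.24 cm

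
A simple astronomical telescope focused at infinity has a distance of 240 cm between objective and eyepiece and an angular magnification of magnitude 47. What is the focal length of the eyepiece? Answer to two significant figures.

In normal adjustment the tube length equals f_obj + f_eye and |M| = f_obj/f_eye.
So f_obj = 47 f_eye and 47 f_eye + f_eye = 240 cm, giving f_eye = 240/48 = 5.000 cm and f_obj = 235.000 cm.

5.0 cm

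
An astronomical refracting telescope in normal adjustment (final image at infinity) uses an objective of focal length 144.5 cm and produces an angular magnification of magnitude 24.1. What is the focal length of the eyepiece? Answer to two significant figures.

6.0 cm

|M| = f_obj/f_eye, so f_eye = f_obj/|M| = 144.5/24.1 = 5.996 cm.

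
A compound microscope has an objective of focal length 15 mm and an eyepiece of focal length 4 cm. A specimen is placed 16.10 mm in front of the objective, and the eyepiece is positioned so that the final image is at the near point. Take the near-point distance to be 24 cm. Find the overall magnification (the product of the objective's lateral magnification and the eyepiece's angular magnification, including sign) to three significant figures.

Convert to cm: f_obj = 15 mm = 1.5 cm; d_o = 16.10 mm = 1.61 cm.
Objective: 1/d_i = 1/f_obj - 1/d_o = 1/1.5 - 1/1.61 = 0.04555 cm^-1, so d_i = 21.955 cm.
m_obj = -d_i/d_o = -21.955/1.61 = -13.636.
Eyepiece angular magnification (image at near point): M_eye = 1 + D/f_e = 1 + 24/4 = 7.000.
Overall M = m_obj x M_eye = (-13.636)(7.000) = -95.45.

-95.5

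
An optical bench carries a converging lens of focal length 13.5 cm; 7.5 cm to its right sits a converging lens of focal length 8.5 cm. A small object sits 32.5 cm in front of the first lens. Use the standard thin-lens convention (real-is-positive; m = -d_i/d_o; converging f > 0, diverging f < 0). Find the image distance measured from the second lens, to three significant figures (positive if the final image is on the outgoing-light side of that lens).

First lens: d_i1 = 1/(1/13.5 - 1/32.5) = 23.092 cm.
Since 23.092 cm > 7.5 cm, the first image lies past the second lens and serves as a virtual object: d_o2 = L - d_i1 = -15.592 cm.
Second lens: d_i2 = 1/(1/8.5 - 1/(-15.592)) = 5.501 cm.

5.50 cm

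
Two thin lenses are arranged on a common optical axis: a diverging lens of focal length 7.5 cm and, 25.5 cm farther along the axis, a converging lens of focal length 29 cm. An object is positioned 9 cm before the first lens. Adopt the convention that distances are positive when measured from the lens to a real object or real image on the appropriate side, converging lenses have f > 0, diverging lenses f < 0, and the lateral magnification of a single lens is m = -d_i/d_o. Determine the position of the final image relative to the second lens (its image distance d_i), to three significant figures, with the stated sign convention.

First lens: d_i1 = 1/(1/(-7.5) - 1/9) = -4.091 cm.
The intermediate image is virtual, 4.091 cm to the left of lens 1, so d_o2 = L - d_i1 = 25.5 - (-4.091) = 29.591 cm.
Second lens: d_i2 = 1/(1/29 - 1/(29.591)) = 1452.231 cm.

1450 cm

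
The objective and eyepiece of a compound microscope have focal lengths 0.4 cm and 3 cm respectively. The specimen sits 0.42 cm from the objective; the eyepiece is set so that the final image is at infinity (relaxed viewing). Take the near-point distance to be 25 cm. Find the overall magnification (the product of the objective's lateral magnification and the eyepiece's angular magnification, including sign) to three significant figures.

Objective: 1/d_i = 1/f_obj - 1/d_o = 1/0.4 - 1/0.42 = 0.11905 cm^-1, so d_i = 8.400 cm.
m_obj = -d_i/d_o = -8.400/0.42 = -20.000.
Eyepiece angular magnification (image at infinity): M_eye = D/f_e = 25/3 = 8.333.
Overall M = m_obj x M_eye = (-20.000)(8.333) = -166.67.

-167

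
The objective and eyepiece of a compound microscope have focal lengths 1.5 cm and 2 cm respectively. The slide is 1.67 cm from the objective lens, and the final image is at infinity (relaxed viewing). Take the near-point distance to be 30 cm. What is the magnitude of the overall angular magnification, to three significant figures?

132

Objective: 1/d_i = 1/f_obj - 1/d_o = 1/1.5 - 1/1.67 = 0.06786 cm^-1, so d_i = 14.735 cm.
m_obj = -d_i/d_o = -14.735/1.67 = -8.824.
Eyepiece angular magnification (image at infinity): M_eye = D/f_e = 30/2 = 15.000.
Overall M = m_obj x M_eye = (-8.824)(15.000) = -132.35.
|M| = 132.35.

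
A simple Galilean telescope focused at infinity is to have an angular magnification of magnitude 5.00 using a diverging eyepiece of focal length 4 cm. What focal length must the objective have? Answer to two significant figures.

20 cm

|M| = f_obj/|f_eye|, so f_obj = |M| x |f_eye| = 5.0 x 4 = 20.000 cm.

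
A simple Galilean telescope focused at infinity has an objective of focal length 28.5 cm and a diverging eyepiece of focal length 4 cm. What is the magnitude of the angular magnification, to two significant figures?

|M| = f_obj/|f_eye| = 28.5/4 = 7.125.

7.1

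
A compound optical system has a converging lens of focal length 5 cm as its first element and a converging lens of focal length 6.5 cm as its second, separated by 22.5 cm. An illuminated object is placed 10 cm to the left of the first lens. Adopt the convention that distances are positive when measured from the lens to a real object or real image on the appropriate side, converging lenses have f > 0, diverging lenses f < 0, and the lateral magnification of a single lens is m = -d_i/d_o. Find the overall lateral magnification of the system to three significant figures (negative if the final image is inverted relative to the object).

1.08

Lens 1: 1/d_i1 = 1/f_1 - 1/d_o1 = 1/5 - 1/10 = 0.10000 cm^-1, so d_i1 = 10.000 cm.
m_1 = -(10.000)/10 = -1.0000.
That image sits 12.500 cm in front of the second lens, so d_o2 = 12.500 cm.
Lens 2: 1/d_i2 = 1/f_2 - 1/d_o2 = 1/6.5 - 1/(12.500) = 0.07385 cm^-1, so d_i2 = 13.542 cm.
m_2 = -(13.542)/(12.500) = -1.0833.
Overall magnification: m = m_1 m_2 = 1.0833.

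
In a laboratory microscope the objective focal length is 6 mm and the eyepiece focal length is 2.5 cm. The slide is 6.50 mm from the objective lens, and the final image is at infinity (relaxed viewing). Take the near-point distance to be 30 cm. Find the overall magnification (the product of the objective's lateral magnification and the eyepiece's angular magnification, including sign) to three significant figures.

-144

Convert to cm: f_obj = 6 mm = 0.6 cm; d_o = 6.50 mm = 0.65 cm.
Objective: 1/d_i = 1/f_obj - 1/d_o = 1/0.6 - 1/0.65 = 0.12821 cm^-1, so d_i = 7.800 cm.
m_obj = -d_i/d_o = -7.800/0.65 = -12.000.
Eyepiece angular magnification (image at infinity): M_eye = D/f_e = 30/2.5 = 12.000.
Overall M = m_obj x M_eye = (-12.000)(12.000) = -144.00.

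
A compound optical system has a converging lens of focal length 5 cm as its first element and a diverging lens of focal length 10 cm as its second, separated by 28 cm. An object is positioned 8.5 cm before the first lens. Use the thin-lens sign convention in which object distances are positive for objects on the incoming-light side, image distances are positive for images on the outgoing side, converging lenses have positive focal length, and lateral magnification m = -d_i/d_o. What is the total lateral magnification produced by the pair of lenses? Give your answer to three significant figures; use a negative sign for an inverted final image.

-0.552

Lens 1: 1/d_i1 = 1/f_1 - 1/d_o1 = 1/5 - 1/8.5 = 0.08235 cm^-1, so d_i1 = 12.143 cm.
m_1 = -(12.143)/8.5 = -1.4286.
The intermediate image is 12.143 cm to the right of lens 1, so d_o2 = L - d_i1 = 28 - 12.143 = 15.857 cm.
Lens 2: 1/d_i2 = 1/f_2 - 1/d_o2 = 1/(-10) - 1/(15.857) = -0.16306 cm^-1, so d_i2 = -6.133 cm.
m_2 = -(-6.133)/(15.857) = 0.3867.
Total m = m_1 x m_2 = (-1.4286)(0.3867) = -0.5525.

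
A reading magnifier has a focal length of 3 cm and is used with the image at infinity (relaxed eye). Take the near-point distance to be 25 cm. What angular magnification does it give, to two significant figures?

8.3

M = D/f = 25/3 = 8.333.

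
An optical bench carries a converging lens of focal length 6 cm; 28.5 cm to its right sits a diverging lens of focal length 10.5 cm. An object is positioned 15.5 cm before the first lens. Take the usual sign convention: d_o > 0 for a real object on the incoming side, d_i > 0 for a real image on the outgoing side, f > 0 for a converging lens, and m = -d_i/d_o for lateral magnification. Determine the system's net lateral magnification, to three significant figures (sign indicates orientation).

-0.227

First lens: d_i1 = 1/(1/6 - 1/15.5) = 9.789 cm.
m_1 = -(9.789)/15.5 = -0.6316.
The intermediate image is 9.789 cm to the right of lens 1, so d_o2 = L - d_i1 = 28.5 - 9.789 = 18.711 cm.
Second lens: d_i2 = 1/(1/(-10.5) - 1/(18.711)) = -6.726 cm.
m_2 = -(-6.726)/(18.711) = 0.3595.
Overall magnification: m = m_1 m_2 = -0.2270.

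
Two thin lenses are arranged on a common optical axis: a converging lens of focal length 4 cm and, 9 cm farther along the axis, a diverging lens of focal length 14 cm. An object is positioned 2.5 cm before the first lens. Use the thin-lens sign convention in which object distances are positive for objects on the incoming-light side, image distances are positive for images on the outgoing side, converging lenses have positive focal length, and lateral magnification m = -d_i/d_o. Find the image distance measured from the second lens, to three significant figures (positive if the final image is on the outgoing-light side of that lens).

First lens: d_i1 = 1/(1/4 - 1/2.5) = -6.667 cm.
The intermediate image is virtual, 6.667 cm to the left of lens 1, so d_o2 = L - d_i1 = 9 - (-6.667) = 15.667 cm.
Second lens: d_i2 = 1/(1/(-14) - 1/(15.667)) = -7.393 cm.

-7.39 cm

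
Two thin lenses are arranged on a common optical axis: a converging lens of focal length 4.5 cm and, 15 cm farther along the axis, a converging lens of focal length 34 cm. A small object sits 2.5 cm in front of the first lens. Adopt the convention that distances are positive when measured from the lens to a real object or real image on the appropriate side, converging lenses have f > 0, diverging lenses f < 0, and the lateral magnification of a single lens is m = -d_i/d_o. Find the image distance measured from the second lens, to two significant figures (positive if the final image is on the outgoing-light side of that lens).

-52 cm

Lens 1: 1/d_i1 = 1/f_1 - 1/d_o1 = 1/4.5 - 1/2.5 = -0.17778 cm^-1, so d_i1 = -5.625 cm.
The intermediate image is virtual, 5.625 cm to the left of lens 1, so d_o2 = L - d_i1 = 15 - (-5.625) = 20.625 cm.
Lens 2: 1/d_i2 = 1/f_2 - 1/d_o2 = 1/34 - 1/(20.625) = -0.01907 cm^-1, so d_i2 = -52.430 cm.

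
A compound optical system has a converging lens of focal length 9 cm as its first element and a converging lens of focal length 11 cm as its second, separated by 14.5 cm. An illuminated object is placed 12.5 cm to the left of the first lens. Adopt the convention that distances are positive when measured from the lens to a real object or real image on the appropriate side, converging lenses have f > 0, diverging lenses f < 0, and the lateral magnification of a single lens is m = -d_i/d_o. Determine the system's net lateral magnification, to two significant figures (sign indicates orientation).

Applying the thin-lens equation to the first lens, 1/9 = 1/12.5 + 1/d_i1, which gives d_i1 = 32.143 cm.
Its lateral magnification is m_1 = -d_i1/d_o1 = -(32.143)/12.5 = -2.5714.
Since 32.143 cm > 14.5 cm, the first image lies past the second lens and serves as a virtual object: d_o2 = L - d_i1 = -17.643 cm.
Applying the thin-lens equation again with f_2 = 11 cm and d_o2 = -17.643 cm gives d_i2 = 6.776 cm.
m_2 = -(6.776)/(-17.643) = 0.3840.
Total m = m_1 x m_2 = (-2.5714)(0.3840) = -0.9875.

-0.99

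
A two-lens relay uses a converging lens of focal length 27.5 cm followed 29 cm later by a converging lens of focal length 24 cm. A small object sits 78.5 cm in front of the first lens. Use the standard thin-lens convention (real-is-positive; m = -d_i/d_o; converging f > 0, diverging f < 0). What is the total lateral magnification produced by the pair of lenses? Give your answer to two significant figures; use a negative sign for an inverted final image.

-0.35

First lens: d_i1 = 1/(1/27.5 - 1/78.5) = 42.328 cm.
m_1 = -(42.328)/78.5 = -0.5392.
This image would form 42.328 cm past lens 1, i.e. 13.328 cm beyond lens 2, so it is a virtual object for lens 2: d_o2 = 29 - 42.328 = -13.328 cm.
Second lens: d_i2 = 1/(1/24 - 1/(-13.328)) = 8.569 cm.
m_2 = -(8.569)/(-13.328) = 0.6429.
The system's lateral magnification is m_1 m_2 = (-0.5392)(0.6429) = -0.3467.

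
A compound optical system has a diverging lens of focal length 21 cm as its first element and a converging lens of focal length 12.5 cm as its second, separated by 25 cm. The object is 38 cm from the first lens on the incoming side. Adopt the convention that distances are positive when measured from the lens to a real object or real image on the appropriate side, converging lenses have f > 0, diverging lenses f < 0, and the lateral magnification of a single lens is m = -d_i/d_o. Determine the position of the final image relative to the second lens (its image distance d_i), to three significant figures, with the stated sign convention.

18.5 cm

First lens: d_i1 = 1/(1/(-21) - 1/38) = -13.525 cm.
The intermediate image is virtual, 13.525 cm to the left of lens 1, so d_o2 = L - d_i1 = 25 - (-13.525) = 38.525 cm.
Second lens: d_i2 = 1/(1/12.5 - 1/(38.525)) = 18.504 cm.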